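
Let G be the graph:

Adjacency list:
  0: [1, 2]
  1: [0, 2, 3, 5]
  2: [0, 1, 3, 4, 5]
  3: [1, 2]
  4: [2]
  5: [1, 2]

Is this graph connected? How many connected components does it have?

Checking connectivity: the graph has 1 connected component(s).
All vertices are reachable from each other. The graph IS connected.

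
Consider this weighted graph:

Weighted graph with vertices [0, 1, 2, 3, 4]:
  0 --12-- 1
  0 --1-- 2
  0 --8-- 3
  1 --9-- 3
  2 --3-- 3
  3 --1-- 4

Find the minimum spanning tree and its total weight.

Applying Kruskal's algorithm (sort edges by weight, add if no cycle):
  Add (0,2) w=1
  Add (3,4) w=1
  Add (2,3) w=3
  Skip (0,3) w=8 (creates cycle)
  Add (1,3) w=9
  Skip (0,1) w=12 (creates cycle)
MST weight = 14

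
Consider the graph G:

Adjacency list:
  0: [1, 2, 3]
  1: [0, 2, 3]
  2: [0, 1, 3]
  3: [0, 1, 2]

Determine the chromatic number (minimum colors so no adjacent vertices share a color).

The graph has a maximum clique of size 4 (lower bound on chromatic number).
A valid 4-coloring: {0: 0, 1: 1, 2: 2, 3: 3}.
Chromatic number = 4.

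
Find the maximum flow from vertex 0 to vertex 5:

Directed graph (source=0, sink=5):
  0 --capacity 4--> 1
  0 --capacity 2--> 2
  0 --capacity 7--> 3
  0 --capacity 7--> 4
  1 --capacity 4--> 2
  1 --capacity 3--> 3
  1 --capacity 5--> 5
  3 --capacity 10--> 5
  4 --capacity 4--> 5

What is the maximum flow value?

Computing max flow:
  Flow on (0->1): 4/4
  Flow on (0->3): 7/7
  Flow on (0->4): 4/7
  Flow on (1->5): 4/5
  Flow on (3->5): 7/10
  Flow on (4->5): 4/4
Maximum flow = 15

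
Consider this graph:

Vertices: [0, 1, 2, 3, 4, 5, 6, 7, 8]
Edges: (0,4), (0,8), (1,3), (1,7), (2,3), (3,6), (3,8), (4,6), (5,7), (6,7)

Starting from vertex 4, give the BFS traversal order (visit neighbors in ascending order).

BFS from vertex 4 (neighbors processed in ascending order):
Visit order: 4, 0, 6, 8, 3, 7, 1, 2, 5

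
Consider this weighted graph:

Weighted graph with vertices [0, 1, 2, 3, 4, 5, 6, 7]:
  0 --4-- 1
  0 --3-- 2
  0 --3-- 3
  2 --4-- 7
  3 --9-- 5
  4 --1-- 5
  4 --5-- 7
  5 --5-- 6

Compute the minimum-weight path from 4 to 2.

Using Dijkstra's algorithm from vertex 4:
Shortest path: 4 -> 7 -> 2
Total weight: 5 + 4 = 9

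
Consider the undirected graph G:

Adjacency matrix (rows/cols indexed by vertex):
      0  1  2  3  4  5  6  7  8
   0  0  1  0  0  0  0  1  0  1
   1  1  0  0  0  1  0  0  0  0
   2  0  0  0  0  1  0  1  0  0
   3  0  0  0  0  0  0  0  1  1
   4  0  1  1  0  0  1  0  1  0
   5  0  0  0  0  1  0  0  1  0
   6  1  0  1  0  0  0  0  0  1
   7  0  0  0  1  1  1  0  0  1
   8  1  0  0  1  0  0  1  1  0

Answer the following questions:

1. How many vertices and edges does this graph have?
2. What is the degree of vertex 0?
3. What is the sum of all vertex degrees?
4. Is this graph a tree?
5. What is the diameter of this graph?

Count: 9 vertices, 13 edges.
Vertex 0 has neighbors [1, 6, 8], degree = 3.
Handshaking lemma: 2 * 13 = 26.
A tree on 9 vertices has 8 edges. This graph has 13 edges (5 extra). Not a tree.
Diameter (longest shortest path) = 3.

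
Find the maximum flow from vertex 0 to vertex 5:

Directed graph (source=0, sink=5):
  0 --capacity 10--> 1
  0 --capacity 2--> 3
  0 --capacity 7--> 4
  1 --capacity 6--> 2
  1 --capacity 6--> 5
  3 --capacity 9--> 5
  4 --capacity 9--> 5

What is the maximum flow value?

Computing max flow:
  Flow on (0->1): 6/10
  Flow on (0->3): 2/2
  Flow on (0->4): 7/7
  Flow on (1->5): 6/6
  Flow on (3->5): 2/9
  Flow on (4->5): 7/9
Maximum flow = 15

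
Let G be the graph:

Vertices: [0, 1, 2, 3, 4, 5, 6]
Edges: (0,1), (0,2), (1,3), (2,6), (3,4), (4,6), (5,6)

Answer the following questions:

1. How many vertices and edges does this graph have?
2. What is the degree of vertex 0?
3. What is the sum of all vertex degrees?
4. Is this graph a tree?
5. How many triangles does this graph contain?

Count: 7 vertices, 7 edges.
Vertex 0 has neighbors [1, 2], degree = 2.
Handshaking lemma: 2 * 7 = 14.
A tree on 7 vertices has 6 edges. This graph has 7 edges (1 extra). Not a tree.
Number of triangles = 0.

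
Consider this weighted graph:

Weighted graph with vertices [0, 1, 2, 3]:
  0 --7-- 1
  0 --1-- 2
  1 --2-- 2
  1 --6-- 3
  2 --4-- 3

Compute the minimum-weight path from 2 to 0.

Using Dijkstra's algorithm from vertex 2:
Shortest path: 2 -> 0
Total weight: 1 = 1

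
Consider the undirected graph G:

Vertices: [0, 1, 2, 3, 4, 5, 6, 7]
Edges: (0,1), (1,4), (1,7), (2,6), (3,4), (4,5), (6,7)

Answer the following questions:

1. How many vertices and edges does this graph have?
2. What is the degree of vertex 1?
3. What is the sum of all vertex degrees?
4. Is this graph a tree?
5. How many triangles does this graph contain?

Count: 8 vertices, 7 edges.
Vertex 1 has neighbors [0, 4, 7], degree = 3.
Handshaking lemma: 2 * 7 = 14.
A graph is a tree iff it is connected and has exactly n-1 edges. This graph is connected (all 8 vertices in one component) and has 8-1 = 7 edges. It is a tree.
Number of triangles = 0.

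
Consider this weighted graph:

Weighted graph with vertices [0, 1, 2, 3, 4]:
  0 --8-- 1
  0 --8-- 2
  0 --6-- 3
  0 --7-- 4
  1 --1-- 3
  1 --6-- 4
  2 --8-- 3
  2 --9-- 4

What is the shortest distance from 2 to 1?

Using Dijkstra's algorithm from vertex 2:
Shortest path: 2 -> 3 -> 1
Total weight: 8 + 1 = 9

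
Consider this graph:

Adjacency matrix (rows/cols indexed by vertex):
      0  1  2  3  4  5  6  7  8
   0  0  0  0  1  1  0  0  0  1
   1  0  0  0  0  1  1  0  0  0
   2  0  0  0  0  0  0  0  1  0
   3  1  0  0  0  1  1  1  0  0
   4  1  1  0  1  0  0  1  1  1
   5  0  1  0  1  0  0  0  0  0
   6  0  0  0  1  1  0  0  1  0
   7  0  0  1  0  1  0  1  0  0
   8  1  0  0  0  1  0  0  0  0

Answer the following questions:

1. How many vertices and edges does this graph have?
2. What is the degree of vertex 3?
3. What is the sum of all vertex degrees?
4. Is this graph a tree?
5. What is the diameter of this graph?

Count: 9 vertices, 13 edges.
Vertex 3 has neighbors [0, 4, 5, 6], degree = 4.
Handshaking lemma: 2 * 13 = 26.
A tree on 9 vertices has 8 edges. This graph has 13 edges (5 extra). Not a tree.
Diameter (longest shortest path) = 4.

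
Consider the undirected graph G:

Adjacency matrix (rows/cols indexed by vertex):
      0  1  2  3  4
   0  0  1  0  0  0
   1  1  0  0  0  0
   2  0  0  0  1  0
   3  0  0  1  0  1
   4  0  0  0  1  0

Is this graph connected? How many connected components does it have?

Checking connectivity: the graph has 2 connected component(s).
Components: [[0, 1], [2, 3, 4]]. The graph is NOT connected.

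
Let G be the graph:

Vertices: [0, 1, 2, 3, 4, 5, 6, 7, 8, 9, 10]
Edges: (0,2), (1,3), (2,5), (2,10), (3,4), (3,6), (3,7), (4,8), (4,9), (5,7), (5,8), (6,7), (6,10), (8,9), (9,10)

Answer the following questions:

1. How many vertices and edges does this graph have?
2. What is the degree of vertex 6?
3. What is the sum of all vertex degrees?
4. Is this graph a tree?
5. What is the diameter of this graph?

Count: 11 vertices, 15 edges.
Vertex 6 has neighbors [3, 7, 10], degree = 3.
Handshaking lemma: 2 * 15 = 30.
A tree on 11 vertices has 10 edges. This graph has 15 edges (5 extra). Not a tree.
Diameter (longest shortest path) = 5.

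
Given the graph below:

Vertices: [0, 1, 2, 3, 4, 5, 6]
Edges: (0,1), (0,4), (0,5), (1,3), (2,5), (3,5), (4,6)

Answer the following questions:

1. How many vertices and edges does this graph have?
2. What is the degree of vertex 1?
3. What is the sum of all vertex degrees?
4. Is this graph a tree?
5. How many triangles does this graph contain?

Count: 7 vertices, 7 edges.
Vertex 1 has neighbors [0, 3], degree = 2.
Handshaking lemma: 2 * 7 = 14.
A tree on 7 vertices has 6 edges. This graph has 7 edges (1 extra). Not a tree.
Number of triangles = 0.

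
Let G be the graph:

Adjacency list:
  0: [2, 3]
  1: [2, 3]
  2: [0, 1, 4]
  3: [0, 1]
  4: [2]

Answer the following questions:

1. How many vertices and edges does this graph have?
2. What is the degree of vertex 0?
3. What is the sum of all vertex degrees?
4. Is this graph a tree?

Count: 5 vertices, 5 edges.
Vertex 0 has neighbors [2, 3], degree = 2.
Handshaking lemma: 2 * 5 = 10.
A tree on 5 vertices has 4 edges. This graph has 5 edges (1 extra). Not a tree.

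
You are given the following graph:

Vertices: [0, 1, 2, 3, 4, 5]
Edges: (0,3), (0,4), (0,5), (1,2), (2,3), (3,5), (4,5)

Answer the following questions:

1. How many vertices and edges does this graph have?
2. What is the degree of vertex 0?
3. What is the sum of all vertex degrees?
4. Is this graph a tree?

Count: 6 vertices, 7 edges.
Vertex 0 has neighbors [3, 4, 5], degree = 3.
Handshaking lemma: 2 * 7 = 14.
A tree on 6 vertices has 5 edges. This graph has 7 edges (2 extra). Not a tree.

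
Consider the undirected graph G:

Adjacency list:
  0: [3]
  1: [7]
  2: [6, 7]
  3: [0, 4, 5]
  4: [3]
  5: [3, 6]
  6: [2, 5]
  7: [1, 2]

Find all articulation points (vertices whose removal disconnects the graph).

An articulation point is a vertex whose removal disconnects the graph.
Articulation points: [2, 3, 5, 6, 7]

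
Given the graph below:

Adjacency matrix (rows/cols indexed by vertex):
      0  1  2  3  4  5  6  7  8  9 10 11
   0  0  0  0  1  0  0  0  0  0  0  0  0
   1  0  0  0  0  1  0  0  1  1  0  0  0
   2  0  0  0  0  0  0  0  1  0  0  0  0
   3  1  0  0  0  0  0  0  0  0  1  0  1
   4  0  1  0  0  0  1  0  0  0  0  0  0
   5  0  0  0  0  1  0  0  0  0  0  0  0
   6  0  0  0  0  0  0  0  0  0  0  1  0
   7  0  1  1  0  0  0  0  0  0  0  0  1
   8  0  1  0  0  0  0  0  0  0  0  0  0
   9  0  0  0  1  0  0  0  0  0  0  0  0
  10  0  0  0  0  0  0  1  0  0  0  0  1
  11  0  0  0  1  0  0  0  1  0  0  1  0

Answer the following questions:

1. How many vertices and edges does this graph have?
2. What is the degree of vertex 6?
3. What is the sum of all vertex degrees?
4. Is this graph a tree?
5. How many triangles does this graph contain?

Count: 12 vertices, 11 edges.
Vertex 6 has neighbors [10], degree = 1.
Handshaking lemma: 2 * 11 = 22.
A graph is a tree iff it is connected and has exactly n-1 edges. This graph is connected (all 12 vertices in one component) and has 12-1 = 11 edges. It is a tree.
Number of triangles = 0.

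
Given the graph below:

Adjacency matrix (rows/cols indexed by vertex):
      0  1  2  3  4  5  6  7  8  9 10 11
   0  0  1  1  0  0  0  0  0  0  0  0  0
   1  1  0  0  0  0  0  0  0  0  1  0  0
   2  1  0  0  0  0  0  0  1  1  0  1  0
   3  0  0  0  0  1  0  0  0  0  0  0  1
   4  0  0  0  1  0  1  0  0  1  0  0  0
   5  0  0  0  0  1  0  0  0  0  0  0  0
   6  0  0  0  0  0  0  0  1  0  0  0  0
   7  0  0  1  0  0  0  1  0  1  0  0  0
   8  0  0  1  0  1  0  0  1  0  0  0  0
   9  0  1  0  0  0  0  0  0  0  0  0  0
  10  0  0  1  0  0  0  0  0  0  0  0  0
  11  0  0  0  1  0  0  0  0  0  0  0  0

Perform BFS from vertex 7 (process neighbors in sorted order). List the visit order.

BFS from vertex 7 (neighbors processed in ascending order):
Visit order: 7, 2, 6, 8, 0, 10, 4, 1, 3, 5, 9, 11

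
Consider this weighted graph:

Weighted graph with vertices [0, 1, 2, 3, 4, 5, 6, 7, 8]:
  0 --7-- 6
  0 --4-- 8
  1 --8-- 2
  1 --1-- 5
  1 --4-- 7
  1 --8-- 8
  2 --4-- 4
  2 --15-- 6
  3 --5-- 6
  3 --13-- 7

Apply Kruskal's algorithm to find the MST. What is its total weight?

Applying Kruskal's algorithm (sort edges by weight, add if no cycle):
  Add (1,5) w=1
  Add (0,8) w=4
  Add (1,7) w=4
  Add (2,4) w=4
  Add (3,6) w=5
  Add (0,6) w=7
  Add (1,2) w=8
  Add (1,8) w=8
  Skip (3,7) w=13 (creates cycle)
  Skip (2,6) w=15 (creates cycle)
MST weight = 41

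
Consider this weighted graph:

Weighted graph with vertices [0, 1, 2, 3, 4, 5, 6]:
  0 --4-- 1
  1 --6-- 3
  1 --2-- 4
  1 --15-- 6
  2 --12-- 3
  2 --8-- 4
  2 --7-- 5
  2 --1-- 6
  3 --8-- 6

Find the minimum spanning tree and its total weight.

Applying Kruskal's algorithm (sort edges by weight, add if no cycle):
  Add (2,6) w=1
  Add (1,4) w=2
  Add (0,1) w=4
  Add (1,3) w=6
  Add (2,5) w=7
  Add (2,4) w=8
  Skip (3,6) w=8 (creates cycle)
  Skip (2,3) w=12 (creates cycle)
  Skip (1,6) w=15 (creates cycle)
MST weight = 28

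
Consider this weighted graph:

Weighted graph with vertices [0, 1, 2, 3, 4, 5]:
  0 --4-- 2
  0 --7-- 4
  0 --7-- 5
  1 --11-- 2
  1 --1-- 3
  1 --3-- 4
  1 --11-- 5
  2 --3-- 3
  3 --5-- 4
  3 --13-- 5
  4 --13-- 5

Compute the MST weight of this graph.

Applying Kruskal's algorithm (sort edges by weight, add if no cycle):
  Add (1,3) w=1
  Add (1,4) w=3
  Add (2,3) w=3
  Add (0,2) w=4
  Skip (3,4) w=5 (creates cycle)
  Skip (0,4) w=7 (creates cycle)
  Add (0,5) w=7
  Skip (1,5) w=11 (creates cycle)
  Skip (1,2) w=11 (creates cycle)
  Skip (3,5) w=13 (creates cycle)
  Skip (4,5) w=13 (creates cycle)
MST weight = 18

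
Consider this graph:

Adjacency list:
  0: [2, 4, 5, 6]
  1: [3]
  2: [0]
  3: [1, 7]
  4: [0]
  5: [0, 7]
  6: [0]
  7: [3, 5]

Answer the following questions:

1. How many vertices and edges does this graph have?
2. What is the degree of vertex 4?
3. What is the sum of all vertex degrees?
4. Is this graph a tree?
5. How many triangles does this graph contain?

Count: 8 vertices, 7 edges.
Vertex 4 has neighbors [0], degree = 1.
Handshaking lemma: 2 * 7 = 14.
A graph is a tree iff it is connected and has exactly n-1 edges. This graph is connected (all 8 vertices in one component) and has 8-1 = 7 edges. It is a tree.
Number of triangles = 0.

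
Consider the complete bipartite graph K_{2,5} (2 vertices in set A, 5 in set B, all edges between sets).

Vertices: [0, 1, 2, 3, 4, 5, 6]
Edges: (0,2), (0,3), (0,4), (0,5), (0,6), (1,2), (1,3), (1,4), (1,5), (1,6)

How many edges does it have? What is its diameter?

K_{2,5} has 2 * 5 = 10 edges.
Any vertex reaches any opposite-side vertex in 1 step; same-side vertices reach in 2 steps via any opposite-side vertex.
Diameter = 2.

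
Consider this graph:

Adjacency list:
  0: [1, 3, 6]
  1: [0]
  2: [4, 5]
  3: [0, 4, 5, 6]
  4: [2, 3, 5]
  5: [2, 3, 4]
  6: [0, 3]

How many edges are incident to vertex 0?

Vertex 0 has neighbors [1, 3, 6], so deg(0) = 3.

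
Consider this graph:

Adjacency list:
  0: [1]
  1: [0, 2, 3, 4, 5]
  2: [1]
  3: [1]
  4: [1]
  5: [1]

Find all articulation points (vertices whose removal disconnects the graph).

An articulation point is a vertex whose removal disconnects the graph.
Articulation points: [1]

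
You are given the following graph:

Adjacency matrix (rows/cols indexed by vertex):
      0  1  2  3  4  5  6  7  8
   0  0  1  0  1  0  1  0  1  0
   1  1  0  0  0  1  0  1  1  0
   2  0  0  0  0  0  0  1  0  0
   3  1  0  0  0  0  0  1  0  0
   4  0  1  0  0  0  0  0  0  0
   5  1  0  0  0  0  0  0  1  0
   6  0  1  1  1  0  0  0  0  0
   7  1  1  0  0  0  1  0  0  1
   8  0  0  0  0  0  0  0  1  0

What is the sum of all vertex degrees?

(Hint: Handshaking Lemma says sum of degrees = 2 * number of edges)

Count edges: 11 edges.
By Handshaking Lemma: sum of degrees = 2 * 11 = 22.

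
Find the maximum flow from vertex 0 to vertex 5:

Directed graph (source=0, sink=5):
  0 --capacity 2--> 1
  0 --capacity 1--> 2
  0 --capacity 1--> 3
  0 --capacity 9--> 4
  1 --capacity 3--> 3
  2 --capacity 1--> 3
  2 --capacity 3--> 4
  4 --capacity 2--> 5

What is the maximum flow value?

Computing max flow:
  Flow on (0->4): 2/9
  Flow on (4->5): 2/2
Maximum flow = 2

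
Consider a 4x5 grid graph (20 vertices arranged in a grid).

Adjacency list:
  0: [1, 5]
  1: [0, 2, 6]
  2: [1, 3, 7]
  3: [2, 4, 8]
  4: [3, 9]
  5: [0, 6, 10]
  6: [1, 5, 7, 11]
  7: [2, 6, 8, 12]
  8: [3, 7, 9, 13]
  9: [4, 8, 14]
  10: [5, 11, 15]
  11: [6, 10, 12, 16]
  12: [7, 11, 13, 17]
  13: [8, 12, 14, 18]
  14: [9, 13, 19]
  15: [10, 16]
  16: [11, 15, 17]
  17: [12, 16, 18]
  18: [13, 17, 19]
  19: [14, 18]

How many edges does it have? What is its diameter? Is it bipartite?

A 4x5 grid has 15 vertical edges and 16 horizontal edges.
Total edges = 15 + 16 = 31.
Diameter = (4-1) + (5-1) = 7 (corner to opposite corner).
Grid graphs are bipartite (checkerboard coloring).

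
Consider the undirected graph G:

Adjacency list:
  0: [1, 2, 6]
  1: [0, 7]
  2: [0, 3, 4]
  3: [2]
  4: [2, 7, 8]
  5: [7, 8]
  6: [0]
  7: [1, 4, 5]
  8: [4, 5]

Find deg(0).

Vertex 0 has neighbors [1, 2, 6], so deg(0) = 3.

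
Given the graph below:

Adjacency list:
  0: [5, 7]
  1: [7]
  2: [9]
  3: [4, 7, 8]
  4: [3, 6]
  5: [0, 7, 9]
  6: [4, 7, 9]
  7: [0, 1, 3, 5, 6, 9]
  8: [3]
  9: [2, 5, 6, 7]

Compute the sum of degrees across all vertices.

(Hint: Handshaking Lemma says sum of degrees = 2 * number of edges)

Count edges: 13 edges.
By Handshaking Lemma: sum of degrees = 2 * 13 = 26.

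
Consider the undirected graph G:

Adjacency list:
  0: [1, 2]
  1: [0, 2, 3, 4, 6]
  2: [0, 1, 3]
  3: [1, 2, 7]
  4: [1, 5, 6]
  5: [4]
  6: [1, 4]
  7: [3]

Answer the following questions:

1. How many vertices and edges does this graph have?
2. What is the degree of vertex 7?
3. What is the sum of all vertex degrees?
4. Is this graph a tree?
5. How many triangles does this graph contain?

Count: 8 vertices, 10 edges.
Vertex 7 has neighbors [3], degree = 1.
Handshaking lemma: 2 * 10 = 20.
A tree on 8 vertices has 7 edges. This graph has 10 edges (3 extra). Not a tree.
Number of triangles = 3.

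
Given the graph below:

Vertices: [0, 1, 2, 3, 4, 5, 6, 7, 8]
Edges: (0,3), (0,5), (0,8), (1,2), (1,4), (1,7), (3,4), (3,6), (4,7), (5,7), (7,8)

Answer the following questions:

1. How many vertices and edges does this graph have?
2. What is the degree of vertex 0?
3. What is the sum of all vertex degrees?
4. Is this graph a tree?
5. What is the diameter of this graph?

Count: 9 vertices, 11 edges.
Vertex 0 has neighbors [3, 5, 8], degree = 3.
Handshaking lemma: 2 * 11 = 22.
A tree on 9 vertices has 8 edges. This graph has 11 edges (3 extra). Not a tree.
Diameter (longest shortest path) = 4.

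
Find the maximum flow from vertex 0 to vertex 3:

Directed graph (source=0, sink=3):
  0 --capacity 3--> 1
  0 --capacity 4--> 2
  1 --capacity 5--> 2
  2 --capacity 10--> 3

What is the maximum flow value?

Computing max flow:
  Flow on (0->1): 3/3
  Flow on (0->2): 4/4
  Flow on (1->2): 3/5
  Flow on (2->3): 7/10
Maximum flow = 7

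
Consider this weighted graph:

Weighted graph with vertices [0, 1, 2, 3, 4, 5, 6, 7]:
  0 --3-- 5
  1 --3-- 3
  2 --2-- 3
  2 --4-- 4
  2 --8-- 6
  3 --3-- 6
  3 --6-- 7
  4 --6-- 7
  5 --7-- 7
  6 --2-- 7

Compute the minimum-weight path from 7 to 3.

Using Dijkstra's algorithm from vertex 7:
Shortest path: 7 -> 6 -> 3
Total weight: 2 + 3 = 5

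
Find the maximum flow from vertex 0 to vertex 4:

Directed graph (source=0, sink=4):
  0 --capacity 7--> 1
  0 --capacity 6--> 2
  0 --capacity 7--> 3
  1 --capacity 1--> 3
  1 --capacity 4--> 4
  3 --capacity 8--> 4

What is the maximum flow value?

Computing max flow:
  Flow on (0->1): 5/7
  Flow on (0->3): 7/7
  Flow on (1->3): 1/1
  Flow on (1->4): 4/4
  Flow on (3->4): 8/8
Maximum flow = 12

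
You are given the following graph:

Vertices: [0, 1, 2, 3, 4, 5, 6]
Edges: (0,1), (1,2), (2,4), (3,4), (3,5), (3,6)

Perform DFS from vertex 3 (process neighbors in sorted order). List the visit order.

DFS from vertex 3 (neighbors processed in ascending order):
Visit order: 3, 4, 2, 1, 0, 5, 6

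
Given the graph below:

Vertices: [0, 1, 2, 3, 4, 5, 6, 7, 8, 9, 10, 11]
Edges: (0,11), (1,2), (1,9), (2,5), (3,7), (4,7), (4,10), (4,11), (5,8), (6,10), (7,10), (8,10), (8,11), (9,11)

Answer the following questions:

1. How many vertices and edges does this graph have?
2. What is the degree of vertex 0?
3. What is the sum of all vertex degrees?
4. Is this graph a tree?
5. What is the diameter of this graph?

Count: 12 vertices, 14 edges.
Vertex 0 has neighbors [11], degree = 1.
Handshaking lemma: 2 * 14 = 28.
A tree on 12 vertices has 11 edges. This graph has 14 edges (3 extra). Not a tree.
Diameter (longest shortest path) = 5.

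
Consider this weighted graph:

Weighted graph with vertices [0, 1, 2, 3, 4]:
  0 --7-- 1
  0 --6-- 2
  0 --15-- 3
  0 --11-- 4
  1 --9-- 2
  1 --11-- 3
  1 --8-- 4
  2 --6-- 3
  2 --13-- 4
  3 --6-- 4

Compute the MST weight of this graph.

Applying Kruskal's algorithm (sort edges by weight, add if no cycle):
  Add (0,2) w=6
  Add (2,3) w=6
  Add (3,4) w=6
  Add (0,1) w=7
  Skip (1,4) w=8 (creates cycle)
  Skip (1,2) w=9 (creates cycle)
  Skip (0,4) w=11 (creates cycle)
  Skip (1,3) w=11 (creates cycle)
  Skip (2,4) w=13 (creates cycle)
  Skip (0,3) w=15 (creates cycle)
MST weight = 25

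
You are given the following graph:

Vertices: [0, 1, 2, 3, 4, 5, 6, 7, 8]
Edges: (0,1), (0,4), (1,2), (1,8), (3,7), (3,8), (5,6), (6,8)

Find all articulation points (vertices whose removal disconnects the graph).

An articulation point is a vertex whose removal disconnects the graph.
Articulation points: [0, 1, 3, 6, 8]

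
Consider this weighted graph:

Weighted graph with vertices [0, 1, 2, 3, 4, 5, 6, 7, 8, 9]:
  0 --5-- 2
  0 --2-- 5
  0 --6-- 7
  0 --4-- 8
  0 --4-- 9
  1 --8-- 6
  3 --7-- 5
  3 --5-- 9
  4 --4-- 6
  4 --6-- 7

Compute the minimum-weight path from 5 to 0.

Using Dijkstra's algorithm from vertex 5:
Shortest path: 5 -> 0
Total weight: 2 = 2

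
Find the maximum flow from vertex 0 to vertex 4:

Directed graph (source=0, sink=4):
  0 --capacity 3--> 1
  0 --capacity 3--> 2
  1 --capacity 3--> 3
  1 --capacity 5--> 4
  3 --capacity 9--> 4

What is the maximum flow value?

Computing max flow:
  Flow on (0->1): 3/3
  Flow on (1->4): 3/5
Maximum flow = 3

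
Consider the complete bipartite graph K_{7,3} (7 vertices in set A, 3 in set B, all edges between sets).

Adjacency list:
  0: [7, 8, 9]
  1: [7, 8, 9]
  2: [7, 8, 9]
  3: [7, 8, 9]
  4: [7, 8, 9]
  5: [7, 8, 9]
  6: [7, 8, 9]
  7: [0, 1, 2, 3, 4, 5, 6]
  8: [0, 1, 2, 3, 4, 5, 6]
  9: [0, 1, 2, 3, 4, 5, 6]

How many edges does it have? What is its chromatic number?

K_{7,3} has 7 * 3 = 21 edges.
Bipartite graphs have chromatic number 2 (color each partition differently).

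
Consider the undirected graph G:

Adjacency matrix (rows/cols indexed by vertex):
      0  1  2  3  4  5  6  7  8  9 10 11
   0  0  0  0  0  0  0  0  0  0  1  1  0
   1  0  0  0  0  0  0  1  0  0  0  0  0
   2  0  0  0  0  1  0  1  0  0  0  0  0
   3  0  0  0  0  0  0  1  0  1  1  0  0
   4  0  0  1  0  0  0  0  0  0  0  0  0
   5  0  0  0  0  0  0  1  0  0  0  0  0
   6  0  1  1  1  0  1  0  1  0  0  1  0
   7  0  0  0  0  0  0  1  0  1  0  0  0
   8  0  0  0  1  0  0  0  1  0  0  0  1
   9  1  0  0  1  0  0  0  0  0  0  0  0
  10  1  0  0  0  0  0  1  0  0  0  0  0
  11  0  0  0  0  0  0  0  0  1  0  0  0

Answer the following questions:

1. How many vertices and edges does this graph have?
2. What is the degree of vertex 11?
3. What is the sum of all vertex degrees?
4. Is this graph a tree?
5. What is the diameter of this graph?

Count: 12 vertices, 13 edges.
Vertex 11 has neighbors [8], degree = 1.
Handshaking lemma: 2 * 13 = 26.
A tree on 12 vertices has 11 edges. This graph has 13 edges (2 extra). Not a tree.
Diameter (longest shortest path) = 5.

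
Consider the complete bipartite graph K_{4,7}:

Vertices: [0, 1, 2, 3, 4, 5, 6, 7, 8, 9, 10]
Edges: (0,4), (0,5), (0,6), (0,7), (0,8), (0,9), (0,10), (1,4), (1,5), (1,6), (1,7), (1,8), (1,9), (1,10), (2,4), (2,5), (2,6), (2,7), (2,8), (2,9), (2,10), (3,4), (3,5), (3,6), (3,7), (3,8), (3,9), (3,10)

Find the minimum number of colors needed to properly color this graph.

K_{4,7} is bipartite: vertices split into two independent sets of size 4 and 7.
Color one set 0, the other 1. No adjacent vertices share a color.
Chromatic number = 2.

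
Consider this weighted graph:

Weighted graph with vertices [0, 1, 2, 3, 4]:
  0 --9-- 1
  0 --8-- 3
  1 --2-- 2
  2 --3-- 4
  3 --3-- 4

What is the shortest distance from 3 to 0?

Using Dijkstra's algorithm from vertex 3:
Shortest path: 3 -> 0
Total weight: 8 = 8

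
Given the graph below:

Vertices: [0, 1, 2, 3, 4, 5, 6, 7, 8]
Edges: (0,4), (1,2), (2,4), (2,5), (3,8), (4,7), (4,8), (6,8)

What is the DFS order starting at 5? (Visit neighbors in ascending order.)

DFS from vertex 5 (neighbors processed in ascending order):
Visit order: 5, 2, 1, 4, 0, 7, 8, 3, 6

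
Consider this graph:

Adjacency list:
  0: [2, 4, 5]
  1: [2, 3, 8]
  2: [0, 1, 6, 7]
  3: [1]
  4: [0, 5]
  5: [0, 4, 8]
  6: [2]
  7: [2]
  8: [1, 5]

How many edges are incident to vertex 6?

Vertex 6 has neighbors [2], so deg(6) = 1.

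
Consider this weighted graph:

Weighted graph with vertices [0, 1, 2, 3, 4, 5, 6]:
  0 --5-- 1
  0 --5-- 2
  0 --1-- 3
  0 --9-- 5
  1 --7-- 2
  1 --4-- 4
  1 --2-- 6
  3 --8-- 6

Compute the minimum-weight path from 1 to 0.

Using Dijkstra's algorithm from vertex 1:
Shortest path: 1 -> 0
Total weight: 5 = 5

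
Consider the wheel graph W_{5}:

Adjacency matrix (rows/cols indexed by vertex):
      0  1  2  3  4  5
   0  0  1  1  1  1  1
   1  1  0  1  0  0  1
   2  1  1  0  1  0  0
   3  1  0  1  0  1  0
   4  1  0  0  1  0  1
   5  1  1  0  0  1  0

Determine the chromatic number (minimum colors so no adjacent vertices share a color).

W_{5} = C_{5} plus a hub adjacent to every cycle vertex.
The outer cycle needs 3 colors (odd cycle); the hub is adjacent to all of them so needs a fresh color.
Chromatic number = 3 + 1 = 4.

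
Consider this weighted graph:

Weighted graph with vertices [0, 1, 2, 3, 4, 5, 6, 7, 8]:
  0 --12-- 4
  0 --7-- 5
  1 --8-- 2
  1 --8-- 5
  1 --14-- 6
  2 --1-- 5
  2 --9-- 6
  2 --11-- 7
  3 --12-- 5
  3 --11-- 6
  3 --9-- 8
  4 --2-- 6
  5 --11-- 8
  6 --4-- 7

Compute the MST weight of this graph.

Applying Kruskal's algorithm (sort edges by weight, add if no cycle):
  Add (2,5) w=1
  Add (4,6) w=2
  Add (6,7) w=4
  Add (0,5) w=7
  Add (1,2) w=8
  Skip (1,5) w=8 (creates cycle)
  Add (2,6) w=9
  Add (3,8) w=9
  Skip (2,7) w=11 (creates cycle)
  Add (3,6) w=11
  Skip (5,8) w=11 (creates cycle)
  Skip (0,4) w=12 (creates cycle)
  Skip (3,5) w=12 (creates cycle)
  Skip (1,6) w=14 (creates cycle)
MST weight = 51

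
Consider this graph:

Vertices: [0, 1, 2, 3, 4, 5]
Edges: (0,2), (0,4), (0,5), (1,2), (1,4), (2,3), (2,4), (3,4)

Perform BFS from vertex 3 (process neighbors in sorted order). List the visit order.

BFS from vertex 3 (neighbors processed in ascending order):
Visit order: 3, 2, 4, 0, 1, 5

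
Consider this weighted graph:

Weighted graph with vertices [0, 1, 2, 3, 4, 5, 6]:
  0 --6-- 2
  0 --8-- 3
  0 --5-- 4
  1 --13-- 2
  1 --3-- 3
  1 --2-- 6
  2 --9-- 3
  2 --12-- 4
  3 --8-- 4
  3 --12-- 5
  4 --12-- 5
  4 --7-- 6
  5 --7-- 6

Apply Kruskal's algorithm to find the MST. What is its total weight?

Applying Kruskal's algorithm (sort edges by weight, add if no cycle):
  Add (1,6) w=2
  Add (1,3) w=3
  Add (0,4) w=5
  Add (0,2) w=6
  Add (4,6) w=7
  Add (5,6) w=7
  Skip (0,3) w=8 (creates cycle)
  Skip (3,4) w=8 (creates cycle)
  Skip (2,3) w=9 (creates cycle)
  Skip (2,4) w=12 (creates cycle)
  Skip (3,5) w=12 (creates cycle)
  Skip (4,5) w=12 (creates cycle)
  Skip (1,2) w=13 (creates cycle)
MST weight = 30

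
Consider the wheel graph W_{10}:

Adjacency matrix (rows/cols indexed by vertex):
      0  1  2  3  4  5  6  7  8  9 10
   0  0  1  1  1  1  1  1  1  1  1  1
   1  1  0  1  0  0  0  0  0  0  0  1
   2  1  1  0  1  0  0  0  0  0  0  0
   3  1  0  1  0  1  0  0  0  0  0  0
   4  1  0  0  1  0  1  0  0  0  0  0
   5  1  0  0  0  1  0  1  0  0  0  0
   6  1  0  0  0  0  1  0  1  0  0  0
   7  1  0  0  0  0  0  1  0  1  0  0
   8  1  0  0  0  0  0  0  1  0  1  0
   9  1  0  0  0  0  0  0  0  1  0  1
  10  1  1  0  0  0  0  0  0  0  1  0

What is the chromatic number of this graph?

W_{10} = C_{10} plus a hub adjacent to every cycle vertex.
The outer cycle needs 2 colors (even cycle); the hub is adjacent to all of them so needs a fresh color.
Chromatic number = 2 + 1 = 3.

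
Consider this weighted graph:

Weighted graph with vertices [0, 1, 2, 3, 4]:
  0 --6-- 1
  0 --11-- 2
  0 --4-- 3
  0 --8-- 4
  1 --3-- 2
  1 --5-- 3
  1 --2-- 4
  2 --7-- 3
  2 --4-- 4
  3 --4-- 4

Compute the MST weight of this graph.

Applying Kruskal's algorithm (sort edges by weight, add if no cycle):
  Add (1,4) w=2
  Add (1,2) w=3
  Add (0,3) w=4
  Skip (2,4) w=4 (creates cycle)
  Add (3,4) w=4
  Skip (1,3) w=5 (creates cycle)
  Skip (0,1) w=6 (creates cycle)
  Skip (2,3) w=7 (creates cycle)
  Skip (0,4) w=8 (creates cycle)
  Skip (0,2) w=11 (creates cycle)
MST weight = 13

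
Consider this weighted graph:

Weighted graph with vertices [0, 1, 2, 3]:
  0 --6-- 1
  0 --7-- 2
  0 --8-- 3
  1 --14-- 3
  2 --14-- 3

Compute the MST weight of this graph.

Applying Kruskal's algorithm (sort edges by weight, add if no cycle):
  Add (0,1) w=6
  Add (0,2) w=7
  Add (0,3) w=8
  Skip (1,3) w=14 (creates cycle)
  Skip (2,3) w=14 (creates cycle)
MST weight = 21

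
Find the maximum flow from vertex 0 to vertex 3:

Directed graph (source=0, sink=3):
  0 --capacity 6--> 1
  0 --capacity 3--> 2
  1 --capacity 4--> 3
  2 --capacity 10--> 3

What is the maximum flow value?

Computing max flow:
  Flow on (0->1): 4/6
  Flow on (0->2): 3/3
  Flow on (1->3): 4/4
  Flow on (2->3): 3/10
Maximum flow = 7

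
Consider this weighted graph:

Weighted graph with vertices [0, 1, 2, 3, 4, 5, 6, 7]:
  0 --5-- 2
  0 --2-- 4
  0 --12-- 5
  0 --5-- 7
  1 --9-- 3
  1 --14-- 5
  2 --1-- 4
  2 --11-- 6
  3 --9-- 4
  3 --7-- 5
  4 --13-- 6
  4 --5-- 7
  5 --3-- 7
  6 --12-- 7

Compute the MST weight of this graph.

Applying Kruskal's algorithm (sort edges by weight, add if no cycle):
  Add (2,4) w=1
  Add (0,4) w=2
  Add (5,7) w=3
  Add (0,7) w=5
  Skip (0,2) w=5 (creates cycle)
  Skip (4,7) w=5 (creates cycle)
  Add (3,5) w=7
  Add (1,3) w=9
  Skip (3,4) w=9 (creates cycle)
  Add (2,6) w=11
  Skip (0,5) w=12 (creates cycle)
  Skip (6,7) w=12 (creates cycle)
  Skip (4,6) w=13 (creates cycle)
  Skip (1,5) w=14 (creates cycle)
MST weight = 38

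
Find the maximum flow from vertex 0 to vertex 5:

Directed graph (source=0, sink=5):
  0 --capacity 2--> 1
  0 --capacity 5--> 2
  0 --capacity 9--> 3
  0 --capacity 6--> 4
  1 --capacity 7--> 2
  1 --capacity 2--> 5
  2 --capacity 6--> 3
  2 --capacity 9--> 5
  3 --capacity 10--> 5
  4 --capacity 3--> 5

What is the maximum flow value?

Computing max flow:
  Flow on (0->1): 2/2
  Flow on (0->2): 5/5
  Flow on (0->3): 9/9
  Flow on (0->4): 3/6
  Flow on (1->5): 2/2
  Flow on (2->5): 5/9
  Flow on (3->5): 9/10
  Flow on (4->5): 3/3
Maximum flow = 19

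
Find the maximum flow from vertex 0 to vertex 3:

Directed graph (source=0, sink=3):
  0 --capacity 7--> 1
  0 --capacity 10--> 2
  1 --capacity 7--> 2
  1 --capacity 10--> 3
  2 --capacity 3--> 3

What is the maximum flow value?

Computing max flow:
  Flow on (0->1): 7/7
  Flow on (0->2): 3/10
  Flow on (1->3): 7/10
  Flow on (2->3): 3/3
Maximum flow = 10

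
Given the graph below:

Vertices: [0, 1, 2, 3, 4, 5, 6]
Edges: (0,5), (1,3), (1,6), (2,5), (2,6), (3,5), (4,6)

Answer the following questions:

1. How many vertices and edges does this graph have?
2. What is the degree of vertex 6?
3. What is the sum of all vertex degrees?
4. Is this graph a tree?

Count: 7 vertices, 7 edges.
Vertex 6 has neighbors [1, 2, 4], degree = 3.
Handshaking lemma: 2 * 7 = 14.
A tree on 7 vertices has 6 edges. This graph has 7 edges (1 extra). Not a tree.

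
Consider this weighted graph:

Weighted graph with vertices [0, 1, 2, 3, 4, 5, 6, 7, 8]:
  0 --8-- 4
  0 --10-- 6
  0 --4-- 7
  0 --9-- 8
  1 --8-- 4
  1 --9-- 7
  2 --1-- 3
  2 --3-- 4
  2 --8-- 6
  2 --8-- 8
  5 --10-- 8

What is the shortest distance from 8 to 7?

Using Dijkstra's algorithm from vertex 8:
Shortest path: 8 -> 0 -> 7
Total weight: 9 + 4 = 13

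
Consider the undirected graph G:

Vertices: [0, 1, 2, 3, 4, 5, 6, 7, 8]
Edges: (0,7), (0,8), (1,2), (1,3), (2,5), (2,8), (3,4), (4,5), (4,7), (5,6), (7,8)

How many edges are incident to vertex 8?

Vertex 8 has neighbors [0, 2, 7], so deg(8) = 3.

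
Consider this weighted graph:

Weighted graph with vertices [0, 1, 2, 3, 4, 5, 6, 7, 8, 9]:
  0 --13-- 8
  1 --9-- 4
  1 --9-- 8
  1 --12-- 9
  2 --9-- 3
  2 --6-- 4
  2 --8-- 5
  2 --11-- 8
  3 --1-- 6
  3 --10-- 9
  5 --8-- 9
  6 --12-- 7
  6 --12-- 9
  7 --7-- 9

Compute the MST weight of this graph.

Applying Kruskal's algorithm (sort edges by weight, add if no cycle):
  Add (3,6) w=1
  Add (2,4) w=6
  Add (7,9) w=7
  Add (2,5) w=8
  Add (5,9) w=8
  Add (1,8) w=9
  Add (1,4) w=9
  Add (2,3) w=9
  Skip (3,9) w=10 (creates cycle)
  Skip (2,8) w=11 (creates cycle)
  Skip (1,9) w=12 (creates cycle)
  Skip (6,9) w=12 (creates cycle)
  Skip (6,7) w=12 (creates cycle)
  Add (0,8) w=13
MST weight = 70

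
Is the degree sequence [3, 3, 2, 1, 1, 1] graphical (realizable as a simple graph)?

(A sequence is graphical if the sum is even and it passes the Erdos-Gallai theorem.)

Sum of degrees = 11. Sum is odd, so the sequence is NOT graphical.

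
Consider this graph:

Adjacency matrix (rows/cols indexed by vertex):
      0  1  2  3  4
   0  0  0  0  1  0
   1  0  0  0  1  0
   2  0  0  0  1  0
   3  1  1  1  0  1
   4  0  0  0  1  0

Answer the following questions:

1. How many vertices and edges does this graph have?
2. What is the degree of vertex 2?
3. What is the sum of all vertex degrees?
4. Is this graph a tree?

Count: 5 vertices, 4 edges.
Vertex 2 has neighbors [3], degree = 1.
Handshaking lemma: 2 * 4 = 8.
A graph is a tree iff it is connected and has exactly n-1 edges. This graph is connected (all 5 vertices in one component) and has 5-1 = 4 edges. It is a tree.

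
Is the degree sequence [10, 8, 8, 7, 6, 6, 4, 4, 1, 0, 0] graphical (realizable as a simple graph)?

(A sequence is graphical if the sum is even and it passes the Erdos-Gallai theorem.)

Sum of degrees = 54. Sum is even but fails Erdos-Gallai. The sequence is NOT graphical.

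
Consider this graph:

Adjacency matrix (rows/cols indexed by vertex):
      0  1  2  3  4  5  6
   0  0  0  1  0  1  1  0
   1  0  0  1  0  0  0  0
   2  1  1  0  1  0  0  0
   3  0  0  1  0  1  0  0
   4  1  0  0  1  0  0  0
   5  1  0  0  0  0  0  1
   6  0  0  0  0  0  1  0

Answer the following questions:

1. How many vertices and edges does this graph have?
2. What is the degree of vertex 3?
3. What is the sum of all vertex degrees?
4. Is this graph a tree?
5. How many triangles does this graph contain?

Count: 7 vertices, 7 edges.
Vertex 3 has neighbors [2, 4], degree = 2.
Handshaking lemma: 2 * 7 = 14.
A tree on 7 vertices has 6 edges. This graph has 7 edges (1 extra). Not a tree.
Number of triangles = 0.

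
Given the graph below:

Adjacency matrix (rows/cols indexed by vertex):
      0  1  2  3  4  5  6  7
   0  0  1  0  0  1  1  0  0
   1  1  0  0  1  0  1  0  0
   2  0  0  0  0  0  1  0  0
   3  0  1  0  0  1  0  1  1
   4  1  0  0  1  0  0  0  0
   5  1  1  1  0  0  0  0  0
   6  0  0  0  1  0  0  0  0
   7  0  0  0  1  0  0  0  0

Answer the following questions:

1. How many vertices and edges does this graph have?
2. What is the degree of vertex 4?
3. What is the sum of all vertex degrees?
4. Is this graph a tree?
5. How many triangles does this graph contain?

Count: 8 vertices, 9 edges.
Vertex 4 has neighbors [0, 3], degree = 2.
Handshaking lemma: 2 * 9 = 18.
A tree on 8 vertices has 7 edges. This graph has 9 edges (2 extra). Not a tree.
Number of triangles = 1.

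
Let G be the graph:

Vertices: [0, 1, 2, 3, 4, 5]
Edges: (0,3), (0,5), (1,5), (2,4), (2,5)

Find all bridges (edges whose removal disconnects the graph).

A bridge is an edge whose removal increases the number of connected components.
Bridges found: (0,3), (0,5), (1,5), (2,4), (2,5)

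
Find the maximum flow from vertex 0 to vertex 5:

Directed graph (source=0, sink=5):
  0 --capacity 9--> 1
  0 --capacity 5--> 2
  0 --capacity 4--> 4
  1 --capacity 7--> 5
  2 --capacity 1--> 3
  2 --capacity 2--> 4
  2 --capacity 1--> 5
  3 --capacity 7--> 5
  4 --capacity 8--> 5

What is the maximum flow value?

Computing max flow:
  Flow on (0->1): 7/9
  Flow on (0->2): 4/5
  Flow on (0->4): 4/4
  Flow on (1->5): 7/7
  Flow on (2->3): 1/1
  Flow on (2->4): 2/2
  Flow on (2->5): 1/1
  Flow on (3->5): 1/7
  Flow on (4->5): 6/8
Maximum flow = 15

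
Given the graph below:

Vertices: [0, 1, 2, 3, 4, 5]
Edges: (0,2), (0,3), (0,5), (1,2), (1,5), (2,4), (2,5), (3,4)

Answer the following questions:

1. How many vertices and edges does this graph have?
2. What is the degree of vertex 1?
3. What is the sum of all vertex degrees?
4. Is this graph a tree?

Count: 6 vertices, 8 edges.
Vertex 1 has neighbors [2, 5], degree = 2.
Handshaking lemma: 2 * 8 = 16.
A tree on 6 vertices has 5 edges. This graph has 8 edges (3 extra). Not a tree.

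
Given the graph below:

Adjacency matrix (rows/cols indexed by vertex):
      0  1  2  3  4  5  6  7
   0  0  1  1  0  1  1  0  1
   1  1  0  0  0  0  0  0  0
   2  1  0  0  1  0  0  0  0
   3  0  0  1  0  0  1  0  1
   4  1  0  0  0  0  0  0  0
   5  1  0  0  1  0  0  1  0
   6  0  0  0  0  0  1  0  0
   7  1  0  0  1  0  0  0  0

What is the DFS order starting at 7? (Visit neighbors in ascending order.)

DFS from vertex 7 (neighbors processed in ascending order):
Visit order: 7, 0, 1, 2, 3, 5, 6, 4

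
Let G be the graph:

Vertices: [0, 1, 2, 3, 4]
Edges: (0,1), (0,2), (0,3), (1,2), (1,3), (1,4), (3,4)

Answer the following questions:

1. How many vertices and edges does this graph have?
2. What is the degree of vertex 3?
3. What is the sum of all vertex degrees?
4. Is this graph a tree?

Count: 5 vertices, 7 edges.
Vertex 3 has neighbors [0, 1, 4], degree = 3.
Handshaking lemma: 2 * 7 = 14.
A tree on 5 vertices has 4 edges. This graph has 7 edges (3 extra). Not a tree.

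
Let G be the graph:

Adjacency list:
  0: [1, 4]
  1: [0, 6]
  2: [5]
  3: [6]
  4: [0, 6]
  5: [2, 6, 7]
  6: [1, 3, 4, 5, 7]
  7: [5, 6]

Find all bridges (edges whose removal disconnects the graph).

A bridge is an edge whose removal increases the number of connected components.
Bridges found: (2,5), (3,6)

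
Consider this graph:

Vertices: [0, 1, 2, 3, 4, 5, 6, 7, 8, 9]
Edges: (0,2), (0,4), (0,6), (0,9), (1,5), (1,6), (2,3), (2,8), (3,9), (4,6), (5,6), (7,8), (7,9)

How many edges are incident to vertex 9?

Vertex 9 has neighbors [0, 3, 7], so deg(9) = 3.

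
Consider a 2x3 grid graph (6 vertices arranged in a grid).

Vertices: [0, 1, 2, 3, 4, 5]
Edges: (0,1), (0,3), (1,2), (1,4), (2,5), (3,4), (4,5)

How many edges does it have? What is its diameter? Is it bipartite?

A 2x3 grid has 3 vertical edges and 4 horizontal edges.
Total edges = 3 + 4 = 7.
Diameter = (2-1) + (3-1) = 3 (corner to opposite corner).
Grid graphs are bipartite (checkerboard coloring).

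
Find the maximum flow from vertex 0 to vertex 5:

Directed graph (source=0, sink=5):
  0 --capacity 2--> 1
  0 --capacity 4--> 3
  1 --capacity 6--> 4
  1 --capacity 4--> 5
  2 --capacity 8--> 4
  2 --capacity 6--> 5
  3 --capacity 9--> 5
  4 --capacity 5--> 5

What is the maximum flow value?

Computing max flow:
  Flow on (0->1): 2/2
  Flow on (0->3): 4/4
  Flow on (1->5): 2/4
  Flow on (3->5): 4/9
Maximum flow = 6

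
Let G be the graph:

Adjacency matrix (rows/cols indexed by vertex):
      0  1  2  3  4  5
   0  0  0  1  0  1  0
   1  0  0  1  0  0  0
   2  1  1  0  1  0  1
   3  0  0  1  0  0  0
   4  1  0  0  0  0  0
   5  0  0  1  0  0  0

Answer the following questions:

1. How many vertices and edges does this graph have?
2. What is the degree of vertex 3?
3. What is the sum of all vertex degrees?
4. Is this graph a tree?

Count: 6 vertices, 5 edges.
Vertex 3 has neighbors [2], degree = 1.
Handshaking lemma: 2 * 5 = 10.
A graph is a tree iff it is connected and has exactly n-1 edges. This graph is connected (all 6 vertices in one component) and has 6-1 = 5 edges. It is a tree.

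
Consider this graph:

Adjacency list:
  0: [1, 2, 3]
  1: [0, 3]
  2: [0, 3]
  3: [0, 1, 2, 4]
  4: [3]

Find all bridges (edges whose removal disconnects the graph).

A bridge is an edge whose removal increases the number of connected components.
Bridges found: (3,4)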